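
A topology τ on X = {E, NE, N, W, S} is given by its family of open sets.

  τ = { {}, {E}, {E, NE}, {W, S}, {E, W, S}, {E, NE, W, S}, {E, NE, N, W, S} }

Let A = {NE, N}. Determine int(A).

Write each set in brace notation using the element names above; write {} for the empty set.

{}

open subsets of A: {}; so int(A) = {}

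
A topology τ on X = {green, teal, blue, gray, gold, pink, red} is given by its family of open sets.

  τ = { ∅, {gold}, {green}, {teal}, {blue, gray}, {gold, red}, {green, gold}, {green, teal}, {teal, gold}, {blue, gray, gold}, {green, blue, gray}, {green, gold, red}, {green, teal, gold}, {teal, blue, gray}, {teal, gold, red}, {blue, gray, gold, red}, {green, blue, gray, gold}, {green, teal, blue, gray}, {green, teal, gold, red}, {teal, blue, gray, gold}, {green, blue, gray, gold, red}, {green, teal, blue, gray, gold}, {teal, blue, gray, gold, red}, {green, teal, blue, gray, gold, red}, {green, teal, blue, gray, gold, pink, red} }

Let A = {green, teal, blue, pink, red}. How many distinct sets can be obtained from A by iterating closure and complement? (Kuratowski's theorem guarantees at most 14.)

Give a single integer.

12

closure: X∖int(X∖A) = X∖{gold} = {green, teal, blue, gray, pink, red}
Let k=closure and c=complement:
  1. A     = {green, teal, blue, pink, red}
  2. kA    = {green, teal, blue, gray, pink, red}
  3. cA    = {gray, gold}
  4. ckA   = {gold}
  5. kcA   = {blue, gray, gold, pink, red}
  6. kckA  = {gold, pink, red}
  7. ckcA  = {green, teal}
  8. ckckA = {green, teal, blue, gray}
  9. kckcA = {green, teal, pink}
  10. kckckA = {green, teal, blue, gray, pink}
  11. ckckcA = {blue, gray, gold, red}
  12. ckckckA = {gold, red}
— saturated at 12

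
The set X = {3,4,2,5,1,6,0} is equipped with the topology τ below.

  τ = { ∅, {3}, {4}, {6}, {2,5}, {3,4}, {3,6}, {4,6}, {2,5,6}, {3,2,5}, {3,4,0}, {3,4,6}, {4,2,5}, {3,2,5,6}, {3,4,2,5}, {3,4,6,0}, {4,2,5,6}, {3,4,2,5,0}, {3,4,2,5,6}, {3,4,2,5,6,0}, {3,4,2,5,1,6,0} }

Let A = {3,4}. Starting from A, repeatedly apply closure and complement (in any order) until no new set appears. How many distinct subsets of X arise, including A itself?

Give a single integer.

X∖A={2,5,1,6,0}, int(X∖A)={2,5,6}, hence cl(A)={3,4,1,0}
Orbit (k=closure, c=complement):
  1. A     = {3,4}
  2. kA    = {3,4,1,0}
  3. cA    = {2,5,1,6,0}
  4. ckA   = {2,5,6}
  5. kckA  = {2,5,1,6}
  6. ckckA = {3,4,0}
(closed under both — stop)

6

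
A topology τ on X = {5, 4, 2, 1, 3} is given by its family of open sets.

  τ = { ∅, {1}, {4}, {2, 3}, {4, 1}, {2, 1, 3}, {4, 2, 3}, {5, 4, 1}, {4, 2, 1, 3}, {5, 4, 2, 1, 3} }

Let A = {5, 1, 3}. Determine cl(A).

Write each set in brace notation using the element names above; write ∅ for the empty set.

closure: X∖int(X∖A) = X∖{4} = {5, 2, 1, 3}

{5, 2, 1, 3}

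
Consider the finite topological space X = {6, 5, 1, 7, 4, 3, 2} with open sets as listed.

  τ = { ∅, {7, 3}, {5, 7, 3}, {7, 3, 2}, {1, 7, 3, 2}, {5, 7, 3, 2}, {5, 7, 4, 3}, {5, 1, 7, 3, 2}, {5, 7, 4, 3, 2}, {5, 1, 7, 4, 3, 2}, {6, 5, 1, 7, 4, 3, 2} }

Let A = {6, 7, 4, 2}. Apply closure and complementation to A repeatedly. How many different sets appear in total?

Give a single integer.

X∖A={5, 1, 3}, int(X∖A)=∅, hence cl(A)={6, 5, 1, 7, 4, 3, 2}
Orbit (k=closure, c=complement):
  1. A     = {6, 7, 4, 2}
  2. kA    = {6, 5, 1, 7, 4, 3, 2}
  3. cA    = {5, 1, 3}
  4. ckA   = ∅
(closed under both — stop)

4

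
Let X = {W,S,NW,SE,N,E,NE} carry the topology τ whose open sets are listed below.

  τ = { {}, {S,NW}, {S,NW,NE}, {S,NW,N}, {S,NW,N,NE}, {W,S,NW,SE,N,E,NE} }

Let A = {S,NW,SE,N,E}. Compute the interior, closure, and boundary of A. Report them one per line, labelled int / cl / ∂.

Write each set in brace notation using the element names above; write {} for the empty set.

int(A) = {S,NW,N}
cl(A)  = {W,S,NW,SE,N,E,NE}
∂A     = {W,SE,E,NE}

interior: largest open inside A is {S,NW,N} (from {}, {S,NW}, {S,NW,N})
cl via duality: int({W,NE}) = {}, so X∖{} = {W,S,NW,SE,N,E,NE}
cl∖int = {W,SE,E,NE}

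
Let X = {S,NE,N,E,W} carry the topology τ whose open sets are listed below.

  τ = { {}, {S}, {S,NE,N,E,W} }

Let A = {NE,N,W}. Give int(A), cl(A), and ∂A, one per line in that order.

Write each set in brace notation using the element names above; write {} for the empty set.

int(A) = {}
cl(A)  = {NE,N,E,W}
∂A     = {NE,N,E,W}

opens ⊆ A: {}; union → int = {}
complement {S,E}; its interior {S}; cl(A) = X∖{S} = {NE,N,E,W}
boundary = {NE,N,E,W} ∖ {} = {NE,N,E,W}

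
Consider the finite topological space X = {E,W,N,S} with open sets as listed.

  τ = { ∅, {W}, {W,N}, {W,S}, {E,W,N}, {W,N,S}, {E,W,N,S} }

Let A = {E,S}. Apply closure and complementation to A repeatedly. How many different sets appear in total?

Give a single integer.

4

cl via duality: int({W,N}) = {W,N}, so X∖{W,N} = {E,S}
Write k for closure, c for complement:
  1. A     = {E,S}
  2. cA    = {W,N}
  3. kcA   = {E,W,N,S}
  4. ckcA  = ∅
applying k or c yields no new set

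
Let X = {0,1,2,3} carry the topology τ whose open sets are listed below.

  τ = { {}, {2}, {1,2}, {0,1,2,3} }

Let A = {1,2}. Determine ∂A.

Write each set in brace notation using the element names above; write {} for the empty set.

{0,3}

U open, U⊆A: {}, {2}, {1,2}. int(A) = ⋃ = {1,2}
X∖A={0,3}, int(X∖A)={}, hence cl(A)={0,1,2,3}
∂A: remove int from cl → {0,3}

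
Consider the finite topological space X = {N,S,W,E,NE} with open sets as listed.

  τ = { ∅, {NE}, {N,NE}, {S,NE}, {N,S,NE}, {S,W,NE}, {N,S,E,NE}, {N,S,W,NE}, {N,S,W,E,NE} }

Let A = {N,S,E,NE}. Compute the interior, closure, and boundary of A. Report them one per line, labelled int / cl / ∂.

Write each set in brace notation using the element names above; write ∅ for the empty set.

open subsets of A: ∅, {NE}, {S,NE}, {N,NE}, {N,S,NE}, {N,S,E,NE}; so int(A) = {N,S,E,NE}
closure: X∖int(X∖A) = X∖∅ = {N,S,W,E,NE}
∂A = {N,S,W,E,NE} minus {N,S,E,NE} = {W}

int(A) = {N,S,E,NE}
cl(A)  = {N,S,W,E,NE}
∂A     = {W}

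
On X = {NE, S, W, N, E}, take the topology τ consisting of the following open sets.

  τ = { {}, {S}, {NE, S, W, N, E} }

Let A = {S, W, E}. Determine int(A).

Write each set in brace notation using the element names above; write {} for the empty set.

{S}

opens ⊆ A: {}, {S}; union → int = {S}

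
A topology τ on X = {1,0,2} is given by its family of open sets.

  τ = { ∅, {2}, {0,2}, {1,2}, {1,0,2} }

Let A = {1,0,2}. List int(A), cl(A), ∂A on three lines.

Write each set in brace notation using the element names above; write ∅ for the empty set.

opens ⊆ A: ∅, {2}, {1,2}, {0,2}, {1,0,2}; union → int = {1,0,2}
complement ∅; its interior ∅; cl(A) = X∖∅ = {1,0,2}
boundary = {1,0,2} ∖ {1,0,2} = ∅

int(A) = {1,0,2}
cl(A)  = {1,0,2}
∂A     = ∅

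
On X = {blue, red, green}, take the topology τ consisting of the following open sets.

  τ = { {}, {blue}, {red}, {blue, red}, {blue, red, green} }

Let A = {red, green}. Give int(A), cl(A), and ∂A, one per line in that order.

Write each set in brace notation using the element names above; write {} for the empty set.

int(A) = {red}
cl(A)  = {red, green}
∂A     = {green}

open subsets of A: {}, {red}; so int(A) = {red}
closure: X∖int(X∖A) = X∖{blue} = {red, green}
∂A = {red, green} minus {red} = {green}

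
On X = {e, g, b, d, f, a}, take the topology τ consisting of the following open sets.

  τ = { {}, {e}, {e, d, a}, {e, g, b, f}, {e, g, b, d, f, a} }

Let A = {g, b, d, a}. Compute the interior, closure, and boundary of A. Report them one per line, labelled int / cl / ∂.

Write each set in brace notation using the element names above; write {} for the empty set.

open subsets of A: {}; so int(A) = {}
closure: X∖int(X∖A) = X∖{e} = {g, b, d, f, a}
∂A = {g, b, d, f, a} minus {} = {g, b, d, f, a}

int(A) = {}
cl(A)  = {g, b, d, f, a}
∂A     = {g, b, d, f, a}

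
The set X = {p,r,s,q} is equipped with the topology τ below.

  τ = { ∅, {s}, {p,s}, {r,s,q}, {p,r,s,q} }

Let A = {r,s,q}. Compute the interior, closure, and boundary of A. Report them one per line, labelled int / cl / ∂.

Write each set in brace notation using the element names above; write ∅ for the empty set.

int(A) = {r,s,q}
cl(A)  = {p,r,s,q}
∂A     = {p}

open subsets of A: ∅, {s}, {r,s,q}; so int(A) = {r,s,q}
closure: X∖int(X∖A) = X∖∅ = {p,r,s,q}
∂A = {p,r,s,q} minus {r,s,q} = {p}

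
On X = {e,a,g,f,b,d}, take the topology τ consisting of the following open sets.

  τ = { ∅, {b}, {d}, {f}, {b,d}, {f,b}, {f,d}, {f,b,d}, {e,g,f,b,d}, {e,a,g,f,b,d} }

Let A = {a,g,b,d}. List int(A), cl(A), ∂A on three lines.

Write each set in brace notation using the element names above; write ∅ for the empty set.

U open, U⊆A: ∅, {b}, {d}, {b,d}. int(A) = ⋃ = {b,d}
X∖A={e,f}, int(X∖A)={f}, hence cl(A)={e,a,g,b,d}
∂A: remove int from cl → {e,a,g}

int(A) = {b,d}
cl(A)  = {e,a,g,b,d}
∂A     = {e,a,g}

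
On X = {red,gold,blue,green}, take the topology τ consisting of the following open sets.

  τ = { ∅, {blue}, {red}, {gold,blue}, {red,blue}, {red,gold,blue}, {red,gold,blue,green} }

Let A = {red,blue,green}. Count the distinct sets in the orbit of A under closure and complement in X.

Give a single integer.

6

closure: X∖int(X∖A) = X∖∅ = {red,gold,blue,green}
Let k=closure and c=complement:
  1. A     = {red,blue,green}
  2. kA    = {red,gold,blue,green}
  3. cA    = {gold}
  4. ckA   = ∅
  5. kcA   = {gold,green}
  6. ckcA  = {red,blue}
— saturated at 6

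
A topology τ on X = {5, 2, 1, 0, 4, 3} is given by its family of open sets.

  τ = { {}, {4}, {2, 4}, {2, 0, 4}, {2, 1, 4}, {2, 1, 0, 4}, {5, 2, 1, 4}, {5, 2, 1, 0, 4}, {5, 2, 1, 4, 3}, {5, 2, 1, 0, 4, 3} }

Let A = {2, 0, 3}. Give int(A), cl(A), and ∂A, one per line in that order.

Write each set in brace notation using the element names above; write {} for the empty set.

open subsets of A: {}; so int(A) = {}
closure: X∖int(X∖A) = X∖{4} = {5, 2, 1, 0, 3}
∂A = {5, 2, 1, 0, 3} minus {} = {5, 2, 1, 0, 3}

int(A) = {}
cl(A)  = {5, 2, 1, 0, 3}
∂A     = {5, 2, 1, 0, 3}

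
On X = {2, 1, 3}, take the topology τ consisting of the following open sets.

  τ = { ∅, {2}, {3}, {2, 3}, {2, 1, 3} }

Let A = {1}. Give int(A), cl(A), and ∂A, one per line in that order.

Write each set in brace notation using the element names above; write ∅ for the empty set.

open subsets of A: ∅; so int(A) = ∅
closure: X∖int(X∖A) = X∖{2, 3} = {1}
∂A = {1} minus ∅ = {1}

int(A) = ∅
cl(A)  = {1}
∂A     = {1}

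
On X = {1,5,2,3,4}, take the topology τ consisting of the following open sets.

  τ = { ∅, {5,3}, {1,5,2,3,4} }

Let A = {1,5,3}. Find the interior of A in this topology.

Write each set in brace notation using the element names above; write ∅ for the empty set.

open subsets of A: ∅, {5,3}; so int(A) = {5,3}

{5,3}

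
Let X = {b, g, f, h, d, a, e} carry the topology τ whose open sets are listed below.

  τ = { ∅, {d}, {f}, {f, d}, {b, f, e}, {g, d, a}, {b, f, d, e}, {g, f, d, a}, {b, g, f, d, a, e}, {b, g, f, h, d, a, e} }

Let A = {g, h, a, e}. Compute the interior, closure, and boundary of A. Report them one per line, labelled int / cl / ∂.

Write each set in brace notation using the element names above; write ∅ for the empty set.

opens ⊆ A: ∅; union → int = ∅
complement {b, f, d}; its interior {f, d}; cl(A) = X∖{f, d} = {b, g, h, a, e}
boundary = {b, g, h, a, e} ∖ ∅ = {b, g, h, a, e}

int(A) = ∅
cl(A)  = {b, g, h, a, e}
∂A     = {b, g, h, a, e}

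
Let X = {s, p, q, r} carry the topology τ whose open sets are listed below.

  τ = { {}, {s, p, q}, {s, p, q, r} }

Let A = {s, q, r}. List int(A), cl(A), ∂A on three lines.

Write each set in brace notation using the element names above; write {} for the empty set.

int(A) = {}
cl(A)  = {s, p, q, r}
∂A     = {s, p, q, r}

opens ⊆ A: {}; union → int = {}
complement {p}; its interior {}; cl(A) = X∖{} = {s, p, q, r}
boundary = {s, p, q, r} ∖ {} = {s, p, q, r}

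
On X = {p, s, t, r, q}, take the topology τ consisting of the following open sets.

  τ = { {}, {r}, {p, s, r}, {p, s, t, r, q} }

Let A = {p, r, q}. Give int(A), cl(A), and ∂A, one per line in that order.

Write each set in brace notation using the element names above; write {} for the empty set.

int(A) = {r}
cl(A)  = {p, s, t, r, q}
∂A     = {p, s, t, q}

open subsets of A: {}, {r}; so int(A) = {r}
closure: X∖int(X∖A) = X∖{} = {p, s, t, r, q}
∂A = {p, s, t, r, q} minus {r} = {p, s, t, q}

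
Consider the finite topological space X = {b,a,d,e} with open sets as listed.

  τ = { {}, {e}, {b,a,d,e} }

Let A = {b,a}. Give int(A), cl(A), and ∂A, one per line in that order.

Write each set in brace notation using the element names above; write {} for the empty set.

int(A) = {}
cl(A)  = {b,a,d}
∂A     = {b,a,d}

U open, U⊆A: {}. int(A) = ⋃ = {}
X∖A={d,e}, int(X∖A)={e}, hence cl(A)={b,a,d}
∂A: remove int from cl → {b,a,d}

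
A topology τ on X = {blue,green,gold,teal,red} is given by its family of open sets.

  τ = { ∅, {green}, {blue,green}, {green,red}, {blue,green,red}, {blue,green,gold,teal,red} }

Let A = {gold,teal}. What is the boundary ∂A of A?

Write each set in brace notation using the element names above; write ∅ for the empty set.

{gold,teal}

interior: largest open inside A is ∅ (from ∅)
cl via duality: int({blue,green,red}) = {blue,green,red}, so X∖{blue,green,red} = {gold,teal}
cl∖int = {gold,teal}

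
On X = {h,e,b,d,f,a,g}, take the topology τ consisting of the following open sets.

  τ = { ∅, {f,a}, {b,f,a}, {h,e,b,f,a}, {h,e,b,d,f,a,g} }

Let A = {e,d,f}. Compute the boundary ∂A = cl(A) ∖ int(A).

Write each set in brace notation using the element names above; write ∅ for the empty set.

opens ⊆ A: ∅; union → int = ∅
complement {h,b,a,g}; its interior ∅; cl(A) = X∖∅ = {h,e,b,d,f,a,g}
boundary = {h,e,b,d,f,a,g} ∖ ∅ = {h,e,b,d,f,a,g}

{h,e,b,d,f,a,g}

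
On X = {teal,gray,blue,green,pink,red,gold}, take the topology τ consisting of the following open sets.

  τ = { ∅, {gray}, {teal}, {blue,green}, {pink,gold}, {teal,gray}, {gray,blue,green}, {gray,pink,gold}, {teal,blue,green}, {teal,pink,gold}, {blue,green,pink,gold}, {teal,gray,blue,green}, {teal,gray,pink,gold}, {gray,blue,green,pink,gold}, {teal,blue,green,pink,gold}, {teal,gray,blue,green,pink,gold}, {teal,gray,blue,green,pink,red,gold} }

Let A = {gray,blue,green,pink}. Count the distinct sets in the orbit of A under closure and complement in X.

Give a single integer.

X∖A={teal,red,gold}, int(X∖A)={teal}, hence cl(A)={gray,blue,green,pink,red,gold}
Orbit (k=closure, c=complement):
  1. A     = {gray,blue,green,pink}
  2. kA    = {gray,blue,green,pink,red,gold}
  3. cA    = {teal,red,gold}
  4. ckA   = {teal}
  5. kcA   = {teal,pink,red,gold}
  6. kckA  = {teal,red}
  7. ckcA  = {gray,blue,green}
  8. ckckA = {gray,blue,green,pink,gold}
  9. kckcA = {gray,blue,green,red}
  10. ckckcA = {teal,pink,gold}
(closed under both — stop)

10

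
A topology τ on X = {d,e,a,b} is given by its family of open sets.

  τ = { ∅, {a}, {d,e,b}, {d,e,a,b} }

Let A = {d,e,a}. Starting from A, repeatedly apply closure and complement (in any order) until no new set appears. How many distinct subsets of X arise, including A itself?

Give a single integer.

6

closure: X∖int(X∖A) = X∖∅ = {d,e,a,b}
Let k=closure and c=complement:
  1. A     = {d,e,a}
  2. kA    = {d,e,a,b}
  3. cA    = {b}
  4. ckA   = ∅
  5. kcA   = {d,e,b}
  6. ckcA  = {a}
— saturated at 6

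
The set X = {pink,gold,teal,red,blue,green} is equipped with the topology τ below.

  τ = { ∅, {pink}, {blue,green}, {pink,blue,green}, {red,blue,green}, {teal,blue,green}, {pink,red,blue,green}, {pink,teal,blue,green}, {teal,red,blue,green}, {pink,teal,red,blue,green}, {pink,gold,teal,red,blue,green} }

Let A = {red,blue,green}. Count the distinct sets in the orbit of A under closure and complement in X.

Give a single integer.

6

cl via duality: int({pink,gold,teal}) = {pink}, so X∖{pink} = {gold,teal,red,blue,green}
Write k for closure, c for complement:
  1. A     = {red,blue,green}
  2. kA    = {gold,teal,red,blue,green}
  3. cA    = {pink,gold,teal}
  4. ckA   = {pink}
  5. kckA  = {pink,gold}
  6. ckckA = {teal,red,blue,green}
applying k or c yields no new set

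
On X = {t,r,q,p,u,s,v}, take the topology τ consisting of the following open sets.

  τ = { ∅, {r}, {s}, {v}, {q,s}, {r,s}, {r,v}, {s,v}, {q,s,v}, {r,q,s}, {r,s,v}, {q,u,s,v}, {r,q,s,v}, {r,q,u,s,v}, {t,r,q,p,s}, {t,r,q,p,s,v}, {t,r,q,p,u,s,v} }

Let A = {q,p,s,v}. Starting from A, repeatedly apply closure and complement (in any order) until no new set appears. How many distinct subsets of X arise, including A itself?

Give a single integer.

X∖A={t,r,u}, int(X∖A)={r}, hence cl(A)={t,q,p,u,s,v}
Orbit (k=closure, c=complement):
  1. A     = {q,p,s,v}
  2. kA    = {t,q,p,u,s,v}
  3. cA    = {t,r,u}
  4. ckA   = {r}
  5. kcA   = {t,r,p,u}
  6. kckA  = {t,r,p}
  7. ckcA  = {q,s,v}
  8. ckckA = {q,u,s,v}
(closed under both — stop)

8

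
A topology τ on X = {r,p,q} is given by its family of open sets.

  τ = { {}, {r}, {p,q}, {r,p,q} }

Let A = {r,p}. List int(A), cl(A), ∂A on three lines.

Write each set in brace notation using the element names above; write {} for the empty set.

open subsets of A: {}, {r}; so int(A) = {r}
closure: X∖int(X∖A) = X∖{} = {r,p,q}
∂A = {r,p,q} minus {r} = {p,q}

int(A) = {r}
cl(A)  = {r,p,q}
∂A     = {p,q}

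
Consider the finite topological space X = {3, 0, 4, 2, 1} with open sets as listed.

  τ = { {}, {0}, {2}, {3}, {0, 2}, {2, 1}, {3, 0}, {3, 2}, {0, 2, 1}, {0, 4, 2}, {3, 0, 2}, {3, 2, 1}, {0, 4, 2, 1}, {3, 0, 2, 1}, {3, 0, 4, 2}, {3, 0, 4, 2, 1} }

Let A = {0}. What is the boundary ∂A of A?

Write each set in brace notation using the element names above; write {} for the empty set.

open subsets of A: {}, {0}; so int(A) = {0}
closure: X∖int(X∖A) = X∖{3, 2, 1} = {0, 4}
∂A = {0, 4} minus {0} = {4}

{4}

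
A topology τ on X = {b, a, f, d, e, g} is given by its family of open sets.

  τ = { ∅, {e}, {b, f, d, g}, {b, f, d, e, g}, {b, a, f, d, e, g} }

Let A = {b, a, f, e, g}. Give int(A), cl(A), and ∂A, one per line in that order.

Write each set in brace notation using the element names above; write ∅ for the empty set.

interior: largest open inside A is {e} (from ∅, {e})
cl via duality: int({d}) = ∅, so X∖∅ = {b, a, f, d, e, g}
cl∖int = {b, a, f, d, g}

int(A) = {e}
cl(A)  = {b, a, f, d, e, g}
∂A     = {b, a, f, d, g}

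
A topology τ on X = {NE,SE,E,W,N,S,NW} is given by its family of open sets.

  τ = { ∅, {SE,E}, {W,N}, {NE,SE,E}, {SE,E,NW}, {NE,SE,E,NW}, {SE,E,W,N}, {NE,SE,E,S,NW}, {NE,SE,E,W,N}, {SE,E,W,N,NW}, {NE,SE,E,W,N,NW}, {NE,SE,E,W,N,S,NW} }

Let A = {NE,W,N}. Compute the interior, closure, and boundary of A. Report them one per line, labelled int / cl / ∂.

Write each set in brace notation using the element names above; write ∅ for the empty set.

int(A) = {W,N}
cl(A)  = {NE,W,N,S}
∂A     = {NE,S}

opens ⊆ A: ∅, {W,N}; union → int = {W,N}
complement {SE,E,S,NW}; its interior {SE,E,NW}; cl(A) = X∖{SE,E,NW} = {NE,W,N,S}
boundary = {NE,W,N,S} ∖ {W,N} = {NE,S}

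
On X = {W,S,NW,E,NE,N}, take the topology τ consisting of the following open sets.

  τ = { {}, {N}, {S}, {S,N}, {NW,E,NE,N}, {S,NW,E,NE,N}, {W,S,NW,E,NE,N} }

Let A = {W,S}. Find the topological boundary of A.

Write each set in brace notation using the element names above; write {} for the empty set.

open subsets of A: {}, {S}; so int(A) = {S}
closure: X∖int(X∖A) = X∖{NW,E,NE,N} = {W,S}
∂A = {W,S} minus {S} = {W}

{W}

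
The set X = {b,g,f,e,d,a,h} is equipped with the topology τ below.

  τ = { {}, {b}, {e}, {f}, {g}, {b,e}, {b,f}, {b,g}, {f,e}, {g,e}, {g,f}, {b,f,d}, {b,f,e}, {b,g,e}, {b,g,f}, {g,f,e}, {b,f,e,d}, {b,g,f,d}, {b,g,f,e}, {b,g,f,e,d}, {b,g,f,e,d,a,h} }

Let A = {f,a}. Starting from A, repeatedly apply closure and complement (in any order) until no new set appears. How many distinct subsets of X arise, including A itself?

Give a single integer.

6

closure: X∖int(X∖A) = X∖{b,g,e} = {f,d,a,h}
Let k=closure and c=complement:
  1. A     = {f,a}
  2. kA    = {f,d,a,h}
  3. cA    = {b,g,e,d,h}
  4. ckA   = {b,g,e}
  5. kcA   = {b,g,e,d,a,h}
  6. ckcA  = {f}
— saturated at 6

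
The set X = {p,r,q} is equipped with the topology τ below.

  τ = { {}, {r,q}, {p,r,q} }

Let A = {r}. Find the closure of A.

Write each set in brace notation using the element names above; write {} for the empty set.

cl via duality: int({p,q}) = {}, so X∖{} = {p,r,q}

{p,r,q}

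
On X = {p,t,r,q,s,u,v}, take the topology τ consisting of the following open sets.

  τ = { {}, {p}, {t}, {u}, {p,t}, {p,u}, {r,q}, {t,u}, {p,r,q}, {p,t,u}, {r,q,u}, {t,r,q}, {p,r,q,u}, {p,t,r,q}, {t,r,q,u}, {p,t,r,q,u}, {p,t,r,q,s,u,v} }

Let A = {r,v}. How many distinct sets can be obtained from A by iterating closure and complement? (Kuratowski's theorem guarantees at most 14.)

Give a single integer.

cl via duality: int({p,t,q,s,u}) = {p,t,u}, so X∖{p,t,u} = {r,q,s,v}
Write k for closure, c for complement:
  1. A     = {r,v}
  2. kA    = {r,q,s,v}
  3. cA    = {p,t,q,s,u}
  4. ckA   = {p,t,u}
  5. kcA   = {p,t,r,q,s,u,v}
  6. kckA  = {p,t,s,u,v}
  7. ckcA  = {}
  8. ckckA = {r,q}
applying k or c yields no new set

8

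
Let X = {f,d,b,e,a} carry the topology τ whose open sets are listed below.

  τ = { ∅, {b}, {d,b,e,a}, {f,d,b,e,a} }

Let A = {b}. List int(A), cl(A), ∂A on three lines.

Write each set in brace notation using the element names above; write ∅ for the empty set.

int(A) = {b}
cl(A)  = {f,d,b,e,a}
∂A     = {f,d,e,a}

interior: largest open inside A is {b} (from ∅, {b})
cl via duality: int({f,d,e,a}) = ∅, so X∖∅ = {f,d,b,e,a}
cl∖int = {f,d,e,a}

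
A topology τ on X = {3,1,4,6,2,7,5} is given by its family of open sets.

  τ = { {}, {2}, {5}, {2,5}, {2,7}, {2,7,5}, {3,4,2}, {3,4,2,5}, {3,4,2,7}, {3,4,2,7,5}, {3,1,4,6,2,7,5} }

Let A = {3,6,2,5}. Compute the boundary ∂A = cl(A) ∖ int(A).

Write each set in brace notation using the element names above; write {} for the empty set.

{3,1,4,6,7}

interior: largest open inside A is {2,5} (from {}, {2}, {5}, {2,5})
cl via duality: int({1,4,7}) = {}, so X∖{} = {3,1,4,6,2,7,5}
cl∖int = {3,1,4,6,7}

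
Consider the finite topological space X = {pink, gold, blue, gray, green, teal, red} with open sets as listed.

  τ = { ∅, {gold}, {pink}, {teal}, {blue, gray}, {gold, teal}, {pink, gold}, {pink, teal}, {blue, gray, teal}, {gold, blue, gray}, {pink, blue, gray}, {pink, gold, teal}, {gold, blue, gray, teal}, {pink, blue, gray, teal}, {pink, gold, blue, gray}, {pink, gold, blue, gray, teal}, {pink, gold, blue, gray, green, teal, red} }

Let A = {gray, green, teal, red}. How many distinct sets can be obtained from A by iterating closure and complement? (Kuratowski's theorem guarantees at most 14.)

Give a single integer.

X∖A={pink, gold, blue}, int(X∖A)={pink, gold}, hence cl(A)={blue, gray, green, teal, red}
Orbit (k=closure, c=complement):
  1. A     = {gray, green, teal, red}
  2. kA    = {blue, gray, green, teal, red}
  3. cA    = {pink, gold, blue}
  4. ckA   = {pink, gold}
  5. kcA   = {pink, gold, blue, gray, green, red}
  6. kckA  = {pink, gold, green, red}
  7. ckcA  = {teal}
  8. ckckA = {blue, gray, teal}
  9. kckcA = {green, teal, red}
  10. ckckcA = {pink, gold, blue, gray}
(closed under both — stop)

10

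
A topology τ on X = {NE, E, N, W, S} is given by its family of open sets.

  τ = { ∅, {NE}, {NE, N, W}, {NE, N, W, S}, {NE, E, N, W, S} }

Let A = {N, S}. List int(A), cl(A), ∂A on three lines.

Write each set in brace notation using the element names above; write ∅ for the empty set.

int(A) = ∅
cl(A)  = {E, N, W, S}
∂A     = {E, N, W, S}

interior: largest open inside A is ∅ (from ∅)
cl via duality: int({NE, E, W}) = {NE}, so X∖{NE} = {E, N, W, S}
cl∖int = {E, N, W, S}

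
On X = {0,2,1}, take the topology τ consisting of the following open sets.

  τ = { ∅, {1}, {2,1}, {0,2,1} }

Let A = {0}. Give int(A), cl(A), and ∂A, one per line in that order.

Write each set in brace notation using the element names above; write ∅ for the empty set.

U open, U⊆A: ∅. int(A) = ⋃ = ∅
X∖A={2,1}, int(X∖A)={2,1}, hence cl(A)={0}
∂A: remove int from cl → {0}

int(A) = ∅
cl(A)  = {0}
∂A     = {0}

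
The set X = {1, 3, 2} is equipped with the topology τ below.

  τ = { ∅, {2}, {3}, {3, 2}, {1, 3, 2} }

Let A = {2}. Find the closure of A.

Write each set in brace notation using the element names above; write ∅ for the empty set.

{1, 2}

cl via duality: int({1, 3}) = {3}, so X∖{3} = {1, 2}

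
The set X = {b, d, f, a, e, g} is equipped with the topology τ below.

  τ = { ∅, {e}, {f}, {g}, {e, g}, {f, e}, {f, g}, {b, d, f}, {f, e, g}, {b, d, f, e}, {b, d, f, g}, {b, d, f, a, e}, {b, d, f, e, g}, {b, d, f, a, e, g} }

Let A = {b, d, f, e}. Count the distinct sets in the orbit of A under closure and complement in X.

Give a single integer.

4

cl via duality: int({a, g}) = {g}, so X∖{g} = {b, d, f, a, e}
Write k for closure, c for complement:
  1. A     = {b, d, f, e}
  2. kA    = {b, d, f, a, e}
  3. cA    = {a, g}
  4. ckA   = {g}
applying k or c yields no new set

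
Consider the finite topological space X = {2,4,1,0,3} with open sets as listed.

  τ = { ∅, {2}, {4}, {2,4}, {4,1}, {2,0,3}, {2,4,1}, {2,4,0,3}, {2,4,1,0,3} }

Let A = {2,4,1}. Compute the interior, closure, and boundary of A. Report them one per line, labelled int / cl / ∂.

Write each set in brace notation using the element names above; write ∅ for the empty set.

U open, U⊆A: ∅, {4}, {2}, {2,4}, {4,1}, {2,4,1}. int(A) = ⋃ = {2,4,1}
X∖A={0,3}, int(X∖A)=∅, hence cl(A)={2,4,1,0,3}
∂A: remove int from cl → {0,3}

int(A) = {2,4,1}
cl(A)  = {2,4,1,0,3}
∂A     = {0,3}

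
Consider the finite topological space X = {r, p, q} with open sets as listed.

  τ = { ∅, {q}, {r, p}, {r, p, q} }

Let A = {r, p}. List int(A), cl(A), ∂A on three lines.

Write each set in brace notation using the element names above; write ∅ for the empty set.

int(A) = {r, p}
cl(A)  = {r, p}
∂A     = ∅

U open, U⊆A: ∅, {r, p}. int(A) = ⋃ = {r, p}
X∖A={q}, int(X∖A)={q}, hence cl(A)={r, p}
∂A: remove int from cl → ∅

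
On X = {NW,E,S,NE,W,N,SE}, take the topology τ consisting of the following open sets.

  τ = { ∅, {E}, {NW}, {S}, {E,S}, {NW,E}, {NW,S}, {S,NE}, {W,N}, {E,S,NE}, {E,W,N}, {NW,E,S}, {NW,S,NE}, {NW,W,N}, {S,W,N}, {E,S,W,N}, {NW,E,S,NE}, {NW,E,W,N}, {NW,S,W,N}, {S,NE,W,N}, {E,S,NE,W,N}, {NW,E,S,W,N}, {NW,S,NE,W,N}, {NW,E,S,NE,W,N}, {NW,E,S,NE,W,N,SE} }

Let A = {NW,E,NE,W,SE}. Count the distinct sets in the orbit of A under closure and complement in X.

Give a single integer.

complement {S,N}; its interior {S}; cl(A) = X∖{S} = {NW,E,NE,W,N,SE}
With k = closure, c = complement:
  1. A     = {NW,E,NE,W,SE}
  2. kA    = {NW,E,NE,W,N,SE}
  3. cA    = {S,N}
  4. ckA   = {S}
  5. kcA   = {S,NE,W,N,SE}
  6. kckA  = {S,NE,SE}
  7. ckcA  = {NW,E}
  8. ckckA = {NW,E,W,N}
  9. kckcA = {NW,E,SE}
  10. kckckA = {NW,E,W,N,SE}
  11. ckckcA = {S,NE,W,N}
  12. ckckckA = {S,NE}
k, c of each give nothing new

12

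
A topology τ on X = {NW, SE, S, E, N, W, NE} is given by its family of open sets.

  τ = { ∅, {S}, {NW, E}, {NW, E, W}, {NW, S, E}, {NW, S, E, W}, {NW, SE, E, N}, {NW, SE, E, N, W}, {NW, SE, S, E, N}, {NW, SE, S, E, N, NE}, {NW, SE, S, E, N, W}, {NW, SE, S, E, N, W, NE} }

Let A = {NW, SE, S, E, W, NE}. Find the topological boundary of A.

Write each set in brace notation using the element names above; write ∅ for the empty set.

{SE, N, NE}

open subsets of A: ∅, {S}, {NW, E}, {NW, E, W}, {NW, S, E}, {NW, S, E, W}; so int(A) = {NW, S, E, W}
closure: X∖int(X∖A) = X∖∅ = {NW, SE, S, E, N, W, NE}
∂A = {NW, SE, S, E, N, W, NE} minus {NW, S, E, W} = {SE, N, NE}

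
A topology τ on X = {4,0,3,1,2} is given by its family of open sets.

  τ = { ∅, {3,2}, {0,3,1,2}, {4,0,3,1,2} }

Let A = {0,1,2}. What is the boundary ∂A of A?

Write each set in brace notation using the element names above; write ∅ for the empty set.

open subsets of A: ∅; so int(A) = ∅
closure: X∖int(X∖A) = X∖∅ = {4,0,3,1,2}
∂A = {4,0,3,1,2} minus ∅ = {4,0,3,1,2}

{4,0,3,1,2}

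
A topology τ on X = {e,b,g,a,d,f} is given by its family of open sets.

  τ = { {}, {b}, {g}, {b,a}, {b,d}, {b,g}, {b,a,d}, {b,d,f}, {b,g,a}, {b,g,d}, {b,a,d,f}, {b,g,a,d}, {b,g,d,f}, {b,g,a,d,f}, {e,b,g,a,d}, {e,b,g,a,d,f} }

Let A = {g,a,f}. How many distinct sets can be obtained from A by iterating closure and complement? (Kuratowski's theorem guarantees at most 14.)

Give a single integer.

8

X∖A={e,b,d}, int(X∖A)={b,d}, hence cl(A)={e,g,a,f}
Orbit (k=closure, c=complement):
  1. A     = {g,a,f}
  2. kA    = {e,g,a,f}
  3. cA    = {e,b,d}
  4. ckA   = {b,d}
  5. kcA   = {e,b,a,d,f}
  6. ckcA  = {g}
  7. kckcA = {e,g}
  8. ckckcA = {b,a,d,f}
(closed under both — stop)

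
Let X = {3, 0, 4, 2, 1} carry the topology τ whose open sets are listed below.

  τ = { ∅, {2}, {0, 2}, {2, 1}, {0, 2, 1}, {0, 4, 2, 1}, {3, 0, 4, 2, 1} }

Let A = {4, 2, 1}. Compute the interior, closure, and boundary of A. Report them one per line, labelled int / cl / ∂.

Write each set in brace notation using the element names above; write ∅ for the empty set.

open subsets of A: ∅, {2}, {2, 1}; so int(A) = {2, 1}
closure: X∖int(X∖A) = X∖∅ = {3, 0, 4, 2, 1}
∂A = {3, 0, 4, 2, 1} minus {2, 1} = {3, 0, 4}

int(A) = {2, 1}
cl(A)  = {3, 0, 4, 2, 1}
∂A     = {3, 0, 4}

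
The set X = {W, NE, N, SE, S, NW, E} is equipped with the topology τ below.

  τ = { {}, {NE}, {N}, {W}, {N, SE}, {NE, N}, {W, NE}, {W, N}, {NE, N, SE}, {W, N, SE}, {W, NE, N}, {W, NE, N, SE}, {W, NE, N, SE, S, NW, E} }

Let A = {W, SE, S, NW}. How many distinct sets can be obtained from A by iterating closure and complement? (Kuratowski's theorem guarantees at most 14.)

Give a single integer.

8

X∖A={NE, N, E}, int(X∖A)={NE, N}, hence cl(A)={W, SE, S, NW, E}
Orbit (k=closure, c=complement):
  1. A     = {W, SE, S, NW}
  2. kA    = {W, SE, S, NW, E}
  3. cA    = {NE, N, E}
  4. ckA   = {NE, N}
  5. kcA   = {NE, N, SE, S, NW, E}
  6. ckcA  = {W}
  7. kckcA = {W, S, NW, E}
  8. ckckcA = {NE, N, SE}
(closed under both — stop)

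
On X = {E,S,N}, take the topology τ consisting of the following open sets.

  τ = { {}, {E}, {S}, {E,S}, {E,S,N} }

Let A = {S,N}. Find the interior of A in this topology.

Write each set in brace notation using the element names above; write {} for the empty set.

{S}

U open, U⊆A: {}, {S}. int(A) = ⋃ = {S}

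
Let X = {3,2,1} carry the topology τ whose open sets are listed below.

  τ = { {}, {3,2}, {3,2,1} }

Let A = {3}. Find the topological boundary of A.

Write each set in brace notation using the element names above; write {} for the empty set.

U open, U⊆A: {}. int(A) = ⋃ = {}
X∖A={2,1}, int(X∖A)={}, hence cl(A)={3,2,1}
∂A: remove int from cl → {3,2,1}

{3,2,1}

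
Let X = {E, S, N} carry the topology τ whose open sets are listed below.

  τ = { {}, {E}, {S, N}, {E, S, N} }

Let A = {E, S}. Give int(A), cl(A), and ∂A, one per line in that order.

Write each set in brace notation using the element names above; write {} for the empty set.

open subsets of A: {}, {E}; so int(A) = {E}
closure: X∖int(X∖A) = X∖{} = {E, S, N}
∂A = {E, S, N} minus {E} = {S, N}

int(A) = {E}
cl(A)  = {E, S, N}
∂A     = {S, N}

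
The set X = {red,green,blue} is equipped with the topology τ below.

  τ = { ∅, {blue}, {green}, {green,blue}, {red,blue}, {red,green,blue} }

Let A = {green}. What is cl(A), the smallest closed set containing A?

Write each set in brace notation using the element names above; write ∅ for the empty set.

closure: X∖int(X∖A) = X∖{red,blue} = {green}

{green}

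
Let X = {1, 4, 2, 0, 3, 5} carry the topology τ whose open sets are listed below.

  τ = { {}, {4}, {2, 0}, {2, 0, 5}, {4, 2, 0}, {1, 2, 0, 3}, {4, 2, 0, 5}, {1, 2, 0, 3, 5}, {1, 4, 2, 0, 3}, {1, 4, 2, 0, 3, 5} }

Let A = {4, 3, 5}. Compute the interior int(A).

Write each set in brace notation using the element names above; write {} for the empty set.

{4}

U open, U⊆A: {}, {4}. int(A) = ⋃ = {4}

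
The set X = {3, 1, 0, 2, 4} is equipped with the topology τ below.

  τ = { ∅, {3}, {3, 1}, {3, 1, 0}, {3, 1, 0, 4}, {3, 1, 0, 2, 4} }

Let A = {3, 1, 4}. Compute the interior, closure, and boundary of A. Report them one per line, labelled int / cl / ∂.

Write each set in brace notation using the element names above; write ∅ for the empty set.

int(A) = {3, 1}
cl(A)  = {3, 1, 0, 2, 4}
∂A     = {0, 2, 4}

interior: largest open inside A is {3, 1} (from ∅, {3}, {3, 1})
cl via duality: int({0, 2}) = ∅, so X∖∅ = {3, 1, 0, 2, 4}
cl∖int = {0, 2, 4}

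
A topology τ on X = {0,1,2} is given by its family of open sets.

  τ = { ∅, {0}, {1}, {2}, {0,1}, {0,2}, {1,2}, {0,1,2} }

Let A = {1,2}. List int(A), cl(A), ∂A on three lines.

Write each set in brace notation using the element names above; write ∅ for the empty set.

int(A) = {1,2}
cl(A)  = {1,2}
∂A     = ∅

open subsets of A: ∅, {2}, {1}, {1,2}; so int(A) = {1,2}
closure: X∖int(X∖A) = X∖{0} = {1,2}
∂A = {1,2} minus {1,2} = ∅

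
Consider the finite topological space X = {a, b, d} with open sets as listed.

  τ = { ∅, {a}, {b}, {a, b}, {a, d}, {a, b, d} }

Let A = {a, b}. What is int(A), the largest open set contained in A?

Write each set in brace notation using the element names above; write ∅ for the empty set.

{a, b}

opens ⊆ A: ∅, {b}, {a}, {a, b}; union → int = {a, b}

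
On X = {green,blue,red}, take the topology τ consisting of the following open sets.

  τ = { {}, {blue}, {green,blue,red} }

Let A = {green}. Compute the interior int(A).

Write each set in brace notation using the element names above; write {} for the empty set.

U open, U⊆A: {}. int(A) = ⋃ = {}

{}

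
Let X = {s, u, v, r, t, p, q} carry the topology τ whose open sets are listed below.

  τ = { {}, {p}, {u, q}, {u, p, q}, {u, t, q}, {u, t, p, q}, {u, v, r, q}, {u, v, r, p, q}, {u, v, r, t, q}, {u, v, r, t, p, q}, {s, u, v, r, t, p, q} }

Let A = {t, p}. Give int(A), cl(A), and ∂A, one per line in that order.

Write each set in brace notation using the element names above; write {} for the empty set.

opens ⊆ A: {}, {p}; union → int = {p}
complement {s, u, v, r, q}; its interior {u, v, r, q}; cl(A) = X∖{u, v, r, q} = {s, t, p}
boundary = {s, t, p} ∖ {p} = {s, t}

int(A) = {p}
cl(A)  = {s, t, p}
∂A     = {s, t}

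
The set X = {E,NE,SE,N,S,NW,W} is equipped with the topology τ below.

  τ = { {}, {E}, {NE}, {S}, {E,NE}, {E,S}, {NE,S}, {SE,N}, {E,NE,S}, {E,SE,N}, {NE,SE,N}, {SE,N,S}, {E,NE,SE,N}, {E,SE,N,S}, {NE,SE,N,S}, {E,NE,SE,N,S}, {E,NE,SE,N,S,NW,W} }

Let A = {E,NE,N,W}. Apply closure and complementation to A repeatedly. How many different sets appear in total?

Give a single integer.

10

complement {SE,S,NW}; its interior {S}; cl(A) = X∖{S} = {E,NE,SE,N,NW,W}
With k = closure, c = complement:
  1. A     = {E,NE,N,W}
  2. kA    = {E,NE,SE,N,NW,W}
  3. cA    = {SE,S,NW}
  4. ckA   = {S}
  5. kcA   = {SE,N,S,NW,W}
  6. kckA  = {S,NW,W}
  7. ckcA  = {E,NE}
  8. ckckA = {E,NE,SE,N}
  9. kckcA = {E,NE,NW,W}
  10. ckckcA = {SE,N,S}
k, c of each give nothing new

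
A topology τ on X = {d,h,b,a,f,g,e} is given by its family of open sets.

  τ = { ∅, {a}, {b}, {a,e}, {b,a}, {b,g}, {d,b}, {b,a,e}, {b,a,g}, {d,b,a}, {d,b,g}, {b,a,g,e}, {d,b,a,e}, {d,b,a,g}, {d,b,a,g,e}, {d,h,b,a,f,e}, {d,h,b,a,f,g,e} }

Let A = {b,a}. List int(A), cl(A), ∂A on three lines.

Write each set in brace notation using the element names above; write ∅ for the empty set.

int(A) = {b,a}
cl(A)  = {d,h,b,a,f,g,e}
∂A     = {d,h,f,g,e}

open subsets of A: ∅, {b}, {a}, {b,a}; so int(A) = {b,a}
closure: X∖int(X∖A) = X∖∅ = {d,h,b,a,f,g,e}
∂A = {d,h,b,a,f,g,e} minus {b,a} = {d,h,f,g,e}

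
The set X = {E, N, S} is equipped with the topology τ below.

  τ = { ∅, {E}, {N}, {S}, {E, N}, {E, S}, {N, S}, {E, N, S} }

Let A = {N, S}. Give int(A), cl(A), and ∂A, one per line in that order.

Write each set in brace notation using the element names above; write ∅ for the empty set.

int(A) = {N, S}
cl(A)  = {N, S}
∂A     = ∅

U open, U⊆A: ∅, {S}, {N}, {N, S}. int(A) = ⋃ = {N, S}
X∖A={E}, int(X∖A)={E}, hence cl(A)={N, S}
∂A: remove int from cl → ∅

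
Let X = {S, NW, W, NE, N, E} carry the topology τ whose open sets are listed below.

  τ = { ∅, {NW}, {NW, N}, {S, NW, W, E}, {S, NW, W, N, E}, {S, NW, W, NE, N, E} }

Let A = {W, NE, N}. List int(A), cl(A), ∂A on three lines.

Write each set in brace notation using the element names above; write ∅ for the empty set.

int(A) = ∅
cl(A)  = {S, W, NE, N, E}
∂A     = {S, W, NE, N, E}

U open, U⊆A: ∅. int(A) = ⋃ = ∅
X∖A={S, NW, E}, int(X∖A)={NW}, hence cl(A)={S, W, NE, N, E}
∂A: remove int from cl → {S, W, NE, N, E}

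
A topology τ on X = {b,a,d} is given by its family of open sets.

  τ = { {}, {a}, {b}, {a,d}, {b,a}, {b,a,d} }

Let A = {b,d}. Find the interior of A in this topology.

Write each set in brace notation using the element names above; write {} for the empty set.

{b}

interior: largest open inside A is {b} (from {}, {b})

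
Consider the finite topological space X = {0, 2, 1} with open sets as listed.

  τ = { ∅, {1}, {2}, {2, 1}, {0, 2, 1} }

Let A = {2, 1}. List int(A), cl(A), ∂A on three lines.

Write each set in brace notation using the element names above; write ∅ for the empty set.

int(A) = {2, 1}
cl(A)  = {0, 2, 1}
∂A     = {0}

open subsets of A: ∅, {2}, {1}, {2, 1}; so int(A) = {2, 1}
closure: X∖int(X∖A) = X∖∅ = {0, 2, 1}
∂A = {0, 2, 1} minus {2, 1} = {0}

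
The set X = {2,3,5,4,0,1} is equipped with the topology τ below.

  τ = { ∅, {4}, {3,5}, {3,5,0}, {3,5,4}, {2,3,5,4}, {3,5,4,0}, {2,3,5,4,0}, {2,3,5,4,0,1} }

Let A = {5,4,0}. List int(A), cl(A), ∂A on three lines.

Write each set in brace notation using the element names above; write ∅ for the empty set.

int(A) = {4}
cl(A)  = {2,3,5,4,0,1}
∂A     = {2,3,5,0,1}

opens ⊆ A: ∅, {4}; union → int = {4}
complement {2,3,1}; its interior ∅; cl(A) = X∖∅ = {2,3,5,4,0,1}
boundary = {2,3,5,4,0,1} ∖ {4} = {2,3,5,0,1}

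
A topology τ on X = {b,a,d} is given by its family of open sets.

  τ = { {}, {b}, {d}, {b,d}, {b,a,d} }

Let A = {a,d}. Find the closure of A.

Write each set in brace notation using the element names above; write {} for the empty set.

cl via duality: int({b}) = {b}, so X∖{b} = {a,d}

{a,d}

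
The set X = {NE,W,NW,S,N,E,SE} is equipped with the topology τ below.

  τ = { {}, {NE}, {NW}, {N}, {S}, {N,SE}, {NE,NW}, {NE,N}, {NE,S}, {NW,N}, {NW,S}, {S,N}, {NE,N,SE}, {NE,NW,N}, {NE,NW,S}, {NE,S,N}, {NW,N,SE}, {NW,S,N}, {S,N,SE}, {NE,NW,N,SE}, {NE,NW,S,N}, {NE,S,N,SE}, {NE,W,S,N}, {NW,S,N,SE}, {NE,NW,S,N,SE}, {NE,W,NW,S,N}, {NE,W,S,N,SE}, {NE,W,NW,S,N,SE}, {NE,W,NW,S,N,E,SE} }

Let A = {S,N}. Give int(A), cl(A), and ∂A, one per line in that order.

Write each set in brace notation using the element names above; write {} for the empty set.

int(A) = {S,N}
cl(A)  = {W,S,N,E,SE}
∂A     = {W,E,SE}

interior: largest open inside A is {S,N} (from {}, {N}, {S}, {S,N})
cl via duality: int({NE,W,NW,E,SE}) = {NE,NW}, so X∖{NE,NW} = {W,S,N,E,SE}
cl∖int = {W,E,SE}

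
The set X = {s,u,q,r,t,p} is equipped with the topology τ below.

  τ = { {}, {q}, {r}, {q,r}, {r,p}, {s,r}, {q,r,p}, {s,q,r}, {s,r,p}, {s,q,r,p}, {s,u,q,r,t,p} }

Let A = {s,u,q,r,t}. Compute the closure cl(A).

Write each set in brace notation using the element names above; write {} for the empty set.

closure: X∖int(X∖A) = X∖{} = {s,u,q,r,t,p}

{s,u,q,r,t,p}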